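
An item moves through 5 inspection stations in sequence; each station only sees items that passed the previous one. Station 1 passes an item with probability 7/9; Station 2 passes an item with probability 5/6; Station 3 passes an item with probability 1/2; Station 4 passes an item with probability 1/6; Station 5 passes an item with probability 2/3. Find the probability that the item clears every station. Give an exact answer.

Each stage is reached only if all earlier stages succeed, so
P = 7/9 × 5/6 × 1/2 × 1/6 × 2/3 = 70/1944 = 35/972.

35/972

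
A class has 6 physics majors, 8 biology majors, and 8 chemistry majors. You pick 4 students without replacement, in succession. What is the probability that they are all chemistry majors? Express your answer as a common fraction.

2/209

P(all chemistry majors) = 8/22 × 7/21 × 6/20 × 5/19 = 1680/175560 = 2/209.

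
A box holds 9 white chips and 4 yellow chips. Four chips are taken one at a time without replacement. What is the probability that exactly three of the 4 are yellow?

36/715

One ordering (yellow drawn first) has probability 4/13 × 3/12 × 2/11 × 9/10 = 216/17160 = 9/715.
There are C(4,3) = 4 such orderings, each equally likely, so P = 4 × 9/715 = 36/715.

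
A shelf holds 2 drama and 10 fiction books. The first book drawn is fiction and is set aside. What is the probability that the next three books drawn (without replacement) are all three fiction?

With the first book removed, 9 fiction remain out of 11.
P = 9/11 × 8/10 × 7/9 = 504/990 = 28/55.

28/55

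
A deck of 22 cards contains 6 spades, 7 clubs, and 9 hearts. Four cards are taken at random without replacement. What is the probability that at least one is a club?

170/209

P(no clubs) = 15/22 × 14/21 × 13/20 × 12/19 = 32760/175560 = 39/209.
P(at least one) = 1 − 39/209 = 170/209.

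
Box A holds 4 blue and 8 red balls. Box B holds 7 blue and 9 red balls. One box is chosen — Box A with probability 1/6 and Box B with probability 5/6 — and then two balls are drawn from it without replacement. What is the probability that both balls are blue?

85/528

From Box A: P(both blue) = (4/12)(3/11) = 1/11.
From Box B: P(both blue) = (7/16)(6/15) = 7/40.
Total probability = (1/6)(1/11) + (5/6)(7/40) = 85/528.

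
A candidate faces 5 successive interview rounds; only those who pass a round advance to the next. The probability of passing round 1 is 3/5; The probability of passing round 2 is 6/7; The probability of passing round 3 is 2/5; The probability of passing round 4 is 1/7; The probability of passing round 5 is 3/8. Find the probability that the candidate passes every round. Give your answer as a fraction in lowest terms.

27/2450

Each stage is reached only if all earlier stages succeed, so
P = 3/5 × 6/7 × 2/5 × 1/7 × 3/8 = 108/9800 = 27/2450.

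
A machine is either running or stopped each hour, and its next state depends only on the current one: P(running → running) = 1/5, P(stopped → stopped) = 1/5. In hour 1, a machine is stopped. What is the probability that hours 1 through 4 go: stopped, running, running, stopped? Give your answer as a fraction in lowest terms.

16/125

Hour 1 is given. For each transition, use the conditional probability from the current state:
P(running | stopped) = 4/5; P(running | running) = 1/5; P(stopped | running) = 4/5.
P = 4/5 × 1/5 × 4/5 = 16/125.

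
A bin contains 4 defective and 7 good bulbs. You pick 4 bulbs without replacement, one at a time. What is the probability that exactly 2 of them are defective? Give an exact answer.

21/55

One ordering (defective drawn first) has probability 4/11 × 3/10 × 7/9 × 6/8 = 504/7920 = 7/110.
There are C(4,2) = 6 such orderings, each equally likely, so P = 6 × 7/110 = 21/55.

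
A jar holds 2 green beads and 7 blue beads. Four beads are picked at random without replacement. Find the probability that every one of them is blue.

5/18

P(every draw is blue) = 7/9 × 6/8 × 5/7 × 4/6 = 840/3024 = 5/18.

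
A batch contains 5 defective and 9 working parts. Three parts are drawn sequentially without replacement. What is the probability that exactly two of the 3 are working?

45/91

One ordering (working drawn first) has probability 9/14 × 8/13 × 5/12 = 360/2184 = 15/91.
There are C(3,2) = 3 such orderings, each equally likely, so P = 3 × 15/91 = 45/91.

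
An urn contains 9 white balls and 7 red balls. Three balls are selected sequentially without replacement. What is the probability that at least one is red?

17/20

P(no red) = 9/16 × 8/15 × 7/14 = 504/3360 = 3/20.
P(at least one) = 1 − 3/20 = 17/20.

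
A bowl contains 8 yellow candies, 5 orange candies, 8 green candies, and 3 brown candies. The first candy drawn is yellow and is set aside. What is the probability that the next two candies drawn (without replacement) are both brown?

With the first candy removed, 3 brown remain out of 23.
P = 3/23 × 2/22 = 6/506 = 3/253.

3/253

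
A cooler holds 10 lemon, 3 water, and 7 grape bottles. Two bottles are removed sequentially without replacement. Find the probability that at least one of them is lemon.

P(no lemon) = 10/20 × 9/19 = 90/380 = 9/38.
P(at least one) = 1 − 9/38 = 29/38.

29/38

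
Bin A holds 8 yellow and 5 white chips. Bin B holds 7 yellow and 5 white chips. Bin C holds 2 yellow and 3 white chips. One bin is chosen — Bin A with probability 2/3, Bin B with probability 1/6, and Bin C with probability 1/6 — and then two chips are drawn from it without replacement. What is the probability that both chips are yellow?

From Bin A: P(both yellow) = (8/13)(7/12) = 14/39.
From Bin B: P(both yellow) = (7/12)(6/11) = 7/22.
From Bin C: P(both yellow) = (2/5)(1/4) = 1/10.
Total probability = (2/3)(14/39) + (1/6)(7/22) + (1/6)(1/10) = 3977/12870.

3977/12870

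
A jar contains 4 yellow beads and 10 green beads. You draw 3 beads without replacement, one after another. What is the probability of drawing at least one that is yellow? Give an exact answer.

P(no yellow) = 10/14 × 9/13 × 8/12 = 720/2184 = 30/91.
P(at least one) = 1 − 30/91 = 61/91.

61/91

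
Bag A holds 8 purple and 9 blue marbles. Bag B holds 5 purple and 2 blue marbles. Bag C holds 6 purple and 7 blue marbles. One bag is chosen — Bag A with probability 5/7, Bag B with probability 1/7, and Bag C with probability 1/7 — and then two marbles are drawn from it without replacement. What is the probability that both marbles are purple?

7880/32487

From Bag A: P(both purple) = (8/17)(7/16) = 7/34.
From Bag B: P(both purple) = (5/7)(4/6) = 10/21.
From Bag C: P(both purple) = (6/13)(5/12) = 5/26.
Total probability = (5/7)(7/34) + (1/7)(10/21) + (1/7)(5/26) = 7880/32487.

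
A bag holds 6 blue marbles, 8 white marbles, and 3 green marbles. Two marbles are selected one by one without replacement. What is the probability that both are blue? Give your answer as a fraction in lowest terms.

15/136

P(all blue) = 6/17 × 5/16 = 30/272 = 15/136.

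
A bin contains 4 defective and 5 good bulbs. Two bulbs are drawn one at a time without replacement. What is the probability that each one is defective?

1/6

P(every draw is defective) = 4/9 × 3/8 = 12/72 = 1/6.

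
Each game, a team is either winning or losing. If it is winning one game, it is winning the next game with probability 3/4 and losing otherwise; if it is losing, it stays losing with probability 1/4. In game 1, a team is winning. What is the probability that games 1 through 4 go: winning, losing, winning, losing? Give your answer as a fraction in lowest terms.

3/64

Game 1 is given. For each transition, use the conditional probability from the current state:
P(losing | winning) = 1/4; P(winning | losing) = 3/4; P(losing | winning) = 1/4.
P = 1/4 × 3/4 × 1/4 = 3/64.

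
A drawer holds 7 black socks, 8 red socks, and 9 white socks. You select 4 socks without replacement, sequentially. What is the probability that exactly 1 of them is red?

320/759

One ordering (red drawn first) has probability 8/24 × 16/23 × 15/22 × 14/21 = 26880/255024 = 80/759.
There are C(4,1) = 4 such orderings, each equally likely, so P = 4 × 80/759 = 320/759.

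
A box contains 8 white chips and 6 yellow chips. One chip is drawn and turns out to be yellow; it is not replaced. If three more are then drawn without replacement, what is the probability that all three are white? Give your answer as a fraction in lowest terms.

28/143

With the first chip removed, 8 white remain out of 13.
P = 8/13 × 7/12 × 6/11 = 336/1716 = 28/143.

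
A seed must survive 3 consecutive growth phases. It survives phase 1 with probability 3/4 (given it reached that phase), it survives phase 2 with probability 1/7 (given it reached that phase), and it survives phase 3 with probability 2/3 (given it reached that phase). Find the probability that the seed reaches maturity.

1/14

Multiplying along the chain,
P = 3/4 × 1/7 × 2/3 = 6/84 = 1/14.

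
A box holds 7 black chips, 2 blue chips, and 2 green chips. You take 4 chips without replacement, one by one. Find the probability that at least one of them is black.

P(no black) = 4/11 × 3/10 × 2/9 × 1/8 = 24/7920 = 1/330.
P(at least one) = 1 − 1/330 = 329/330.

329/330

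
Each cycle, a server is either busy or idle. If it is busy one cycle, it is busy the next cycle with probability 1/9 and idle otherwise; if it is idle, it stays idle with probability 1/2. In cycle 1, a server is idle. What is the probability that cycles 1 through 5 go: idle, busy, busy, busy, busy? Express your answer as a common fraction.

Cycle 1 is given. For each transition, use the conditional probability from the current state:
P(busy | idle) = 1/2; P(busy | busy) = 1/9; P(busy | busy) = 1/9; P(busy | busy) = 1/9.
P = 1/2 × 1/9 × 1/9 × 1/9 = 1/1458.

1/1458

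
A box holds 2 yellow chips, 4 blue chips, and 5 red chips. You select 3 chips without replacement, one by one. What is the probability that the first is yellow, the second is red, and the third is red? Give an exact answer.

Multiply the probability of each draw given the previous ones:
P = 2/11 × 5/10 × 4/9 = 40/990 = 4/99.

4/99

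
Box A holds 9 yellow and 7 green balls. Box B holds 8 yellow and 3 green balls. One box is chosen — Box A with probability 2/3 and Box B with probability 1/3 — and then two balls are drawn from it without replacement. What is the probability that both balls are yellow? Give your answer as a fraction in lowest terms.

From Box A: P(both yellow) = (9/16)(8/15) = 3/10.
From Box B: P(both yellow) = (8/11)(7/10) = 28/55.
Total probability = (2/3)(3/10) + (1/3)(28/55) = 61/165.

61/165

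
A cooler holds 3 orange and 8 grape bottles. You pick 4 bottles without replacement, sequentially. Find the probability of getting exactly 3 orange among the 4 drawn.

4/165

One ordering (orange drawn first) has probability 3/11 × 2/10 × 1/9 × 8/8 = 48/7920 = 1/165.
There are C(4,3) = 4 such orderings, each equally likely, so P = 4 × 1/165 = 4/165.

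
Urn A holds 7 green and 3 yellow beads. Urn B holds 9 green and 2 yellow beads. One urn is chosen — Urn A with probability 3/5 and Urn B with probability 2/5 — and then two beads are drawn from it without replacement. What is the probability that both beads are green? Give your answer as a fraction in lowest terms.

149/275

From Urn A: P(both green) = (7/10)(6/9) = 7/15.
From Urn B: P(both green) = (9/11)(8/10) = 36/55.
Total probability = (3/5)(7/15) + (2/5)(36/55) = 149/275.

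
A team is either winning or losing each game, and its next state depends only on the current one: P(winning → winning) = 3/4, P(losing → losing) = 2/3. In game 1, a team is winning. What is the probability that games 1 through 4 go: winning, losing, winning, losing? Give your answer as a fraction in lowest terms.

Game 1 is given. For each transition, use the conditional probability from the current state:
P(losing | winning) = 1/4; P(winning | losing) = 1/3; P(losing | winning) = 1/4.
P = 1/4 × 1/3 × 1/4 = 1/48.

1/48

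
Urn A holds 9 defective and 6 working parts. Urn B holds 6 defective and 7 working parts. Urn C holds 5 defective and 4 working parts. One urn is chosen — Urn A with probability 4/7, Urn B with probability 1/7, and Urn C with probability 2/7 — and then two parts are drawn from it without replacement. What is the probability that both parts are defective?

From Urn A: P(both defective) = (9/15)(8/14) = 12/35.
From Urn B: P(both defective) = (6/13)(5/12) = 5/26.
From Urn C: P(both defective) = (5/9)(4/8) = 5/18.
Total probability = (4/7)(12/35) + (1/7)(5/26) + (2/7)(5/18) = 17357/57330.

17357/57330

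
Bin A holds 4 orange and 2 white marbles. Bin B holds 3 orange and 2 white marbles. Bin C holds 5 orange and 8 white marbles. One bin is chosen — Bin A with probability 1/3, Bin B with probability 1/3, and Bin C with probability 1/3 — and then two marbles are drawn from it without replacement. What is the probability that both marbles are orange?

From Bin A: P(both orange) = (4/6)(3/5) = 2/5.
From Bin B: P(both orange) = (3/5)(2/4) = 3/10.
From Bin C: P(both orange) = (5/13)(4/12) = 5/39.
Total probability = (1/3)(2/5) + (1/3)(3/10) + (1/3)(5/39) = 323/1170.

323/1170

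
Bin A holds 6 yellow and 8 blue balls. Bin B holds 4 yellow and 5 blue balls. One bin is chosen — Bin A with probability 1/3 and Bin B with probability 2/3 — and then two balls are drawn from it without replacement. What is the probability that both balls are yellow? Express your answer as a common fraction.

From Bin A: P(both yellow) = (6/14)(5/13) = 15/91.
From Bin B: P(both yellow) = (4/9)(3/8) = 1/6.
Total probability = (1/3)(15/91) + (2/3)(1/6) = 136/819.

136/819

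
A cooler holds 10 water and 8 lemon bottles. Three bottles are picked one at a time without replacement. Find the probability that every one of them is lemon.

7/102

P(all lemon) = 8/18 × 7/17 × 6/16 = 336/4896 = 7/102.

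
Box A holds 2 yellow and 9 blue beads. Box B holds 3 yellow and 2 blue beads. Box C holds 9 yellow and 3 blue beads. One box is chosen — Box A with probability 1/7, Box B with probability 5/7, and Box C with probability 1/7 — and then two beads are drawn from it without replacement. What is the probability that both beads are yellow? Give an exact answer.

227/770

From Box A: P(both yellow) = (2/11)(1/10) = 1/55.
From Box B: P(both yellow) = (3/5)(2/4) = 3/10.
From Box C: P(both yellow) = (9/12)(8/11) = 6/11.
Total probability = (1/7)(1/55) + (5/7)(3/10) + (1/7)(6/11) = 227/770.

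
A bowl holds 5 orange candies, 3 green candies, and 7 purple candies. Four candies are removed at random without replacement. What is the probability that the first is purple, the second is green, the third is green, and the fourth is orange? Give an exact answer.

1/156

Multiply the probability of each draw given the previous ones:
P = 7/15 × 3/14 × 2/13 × 5/12 = 210/32760 = 1/156.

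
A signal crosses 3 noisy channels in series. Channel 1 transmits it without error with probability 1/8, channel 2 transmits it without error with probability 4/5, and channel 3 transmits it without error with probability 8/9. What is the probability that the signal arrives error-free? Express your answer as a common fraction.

Each stage is reached only if all earlier stages succeed, so
P = 1/8 × 4/5 × 8/9 = 32/360 = 4/45.

4/45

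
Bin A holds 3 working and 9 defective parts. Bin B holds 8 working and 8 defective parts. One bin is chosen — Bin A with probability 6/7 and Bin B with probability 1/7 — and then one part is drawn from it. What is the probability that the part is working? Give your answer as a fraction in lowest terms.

From Bin A: P(working) = 3/12.
From Bin B: P(working) = 8/16.
Total probability = (6/7)(3/12) + (1/7)(8/16) = 2/7.

2/7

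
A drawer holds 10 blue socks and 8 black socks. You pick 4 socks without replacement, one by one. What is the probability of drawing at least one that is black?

P(no black) = 10/18 × 9/17 × 8/16 × 7/15 = 5040/73440 = 7/102.
P(at least one) = 1 − 7/102 = 95/102.

95/102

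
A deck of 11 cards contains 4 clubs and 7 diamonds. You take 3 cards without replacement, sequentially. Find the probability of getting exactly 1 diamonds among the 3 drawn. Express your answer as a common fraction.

One ordering (a diamond drawn first) has probability 7/11 × 4/10 × 3/9 = 84/990 = 14/165.
There are C(3,1) = 3 such orderings, each equally likely, so P = 3 × 14/165 = 14/55.

14/55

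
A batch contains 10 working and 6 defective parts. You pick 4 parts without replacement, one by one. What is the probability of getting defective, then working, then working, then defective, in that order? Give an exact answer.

Each draw changes the counts, so multiply the conditional probabilities along the sequence:
P = 6/16 × 10/15 × 9/14 × 5/13 = 2700/43680 = 45/728.

45/728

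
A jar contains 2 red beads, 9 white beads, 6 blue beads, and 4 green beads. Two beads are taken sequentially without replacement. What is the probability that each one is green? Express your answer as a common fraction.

P = 4/21 × 3/20 = 12/420 = 1/35.

1/35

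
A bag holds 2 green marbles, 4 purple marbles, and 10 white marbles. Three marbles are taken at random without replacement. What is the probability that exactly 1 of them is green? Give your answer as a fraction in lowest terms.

13/40

One ordering (green drawn first) has probability 2/16 × 14/15 × 13/14 = 364/3360 = 13/120.
There are C(3,1) = 3 such orderings, each equally likely, so P = 3 × 13/120 = 13/40.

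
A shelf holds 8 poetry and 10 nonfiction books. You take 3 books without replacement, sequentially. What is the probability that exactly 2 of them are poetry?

35/102

One ordering (poetry drawn first) has probability 8/18 × 7/17 × 10/16 = 560/4896 = 35/306.
There are C(3,2) = 3 such orderings, each equally likely, so P = 3 × 35/306 = 35/102.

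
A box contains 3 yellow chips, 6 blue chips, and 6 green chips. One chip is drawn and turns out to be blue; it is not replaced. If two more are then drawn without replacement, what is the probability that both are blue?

After the first draw, 5 of the remaining 14 chips are blue.
P = 5/14 × 4/13 = 20/182 = 10/91.

10/91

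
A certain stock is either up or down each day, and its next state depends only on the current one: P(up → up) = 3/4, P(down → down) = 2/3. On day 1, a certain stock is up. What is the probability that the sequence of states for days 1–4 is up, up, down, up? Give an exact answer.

1/16

Day 1 is given. For each transition, use the conditional probability from the current state:
P(up | up) = 3/4; P(down | up) = 1/4; P(up | down) = 1/3.
P = 3/4 × 1/4 × 1/3 = 3/48 = 1/16.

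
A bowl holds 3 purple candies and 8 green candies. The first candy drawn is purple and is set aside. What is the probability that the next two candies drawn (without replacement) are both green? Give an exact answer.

With the first candy removed, 8 green remain out of 10.
P = 8/10 × 7/9 = 56/90 = 28/45.

28/45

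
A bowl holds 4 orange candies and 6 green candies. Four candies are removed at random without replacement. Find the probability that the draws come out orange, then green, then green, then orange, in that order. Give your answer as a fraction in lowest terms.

1/14

Each draw changes the counts, so multiply the conditional probabilities along the sequence:
P = 4/10 × 6/9 × 5/8 × 3/7 = 360/5040 = 1/14.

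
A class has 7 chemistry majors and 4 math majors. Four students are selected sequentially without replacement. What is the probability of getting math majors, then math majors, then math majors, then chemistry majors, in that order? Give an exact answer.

Multiply the probability of each draw given the previous ones:
P = 4/11 × 3/10 × 2/9 × 7/8 = 168/7920 = 7/330.

7/330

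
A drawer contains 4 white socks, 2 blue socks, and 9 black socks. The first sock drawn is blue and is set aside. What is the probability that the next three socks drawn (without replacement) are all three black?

3/13

With the first sock removed, 9 black remain out of 14.
P = 9/14 × 8/13 × 7/12 = 504/2184 = 3/13.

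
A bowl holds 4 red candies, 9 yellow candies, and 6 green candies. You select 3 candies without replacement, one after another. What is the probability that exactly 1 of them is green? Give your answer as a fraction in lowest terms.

156/323

One ordering (green drawn first) has probability 6/19 × 13/18 × 12/17 = 936/5814 = 52/323.
There are C(3,1) = 3 such orderings, each equally likely, so P = 3 × 52/323 = 156/323.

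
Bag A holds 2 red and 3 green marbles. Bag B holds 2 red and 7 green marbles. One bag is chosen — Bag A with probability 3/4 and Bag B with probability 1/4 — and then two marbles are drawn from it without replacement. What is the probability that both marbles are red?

59/720

From Bag A: P(both red) = (2/5)(1/4) = 1/10.
From Bag B: P(both red) = (2/9)(1/8) = 1/36.
Total probability = (3/4)(1/10) + (1/4)(1/36) = 59/720.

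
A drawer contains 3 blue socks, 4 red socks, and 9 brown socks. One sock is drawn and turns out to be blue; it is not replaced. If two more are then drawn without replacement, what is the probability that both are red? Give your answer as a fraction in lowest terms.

2/35

With the first sock removed, 4 red remain out of 15.
P = 4/15 × 3/14 = 12/210 = 2/35.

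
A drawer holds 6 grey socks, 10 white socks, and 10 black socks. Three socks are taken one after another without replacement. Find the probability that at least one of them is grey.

P(no grey) = 20/26 × 19/25 × 18/24 = 6840/15600 = 57/130.
P(at least one) = 1 − 57/130 = 73/130.

73/130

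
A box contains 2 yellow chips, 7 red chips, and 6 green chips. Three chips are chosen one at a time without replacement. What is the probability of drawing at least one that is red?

P(no red) = 8/15 × 7/14 × 6/13 = 336/2730 = 8/65.
P(at least one) = 1 − 8/65 = 57/65.

57/65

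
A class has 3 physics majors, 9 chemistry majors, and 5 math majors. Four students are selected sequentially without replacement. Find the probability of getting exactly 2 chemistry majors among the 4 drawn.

One ordering (chemistry majors drawn first) has probability 9/17 × 8/16 × 8/15 × 7/14 = 4032/57120 = 6/85.
There are C(4,2) = 6 such orderings, each equally likely, so P = 6 × 6/85 = 36/85.

36/85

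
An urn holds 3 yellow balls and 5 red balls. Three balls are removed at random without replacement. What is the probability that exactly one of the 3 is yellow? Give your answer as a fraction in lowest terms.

One ordering (yellow drawn first) has probability 3/8 × 5/7 × 4/6 = 60/336 = 5/28.
There are C(3,1) = 3 such orderings, each equally likely, so P = 3 × 5/28 = 15/28.

15/28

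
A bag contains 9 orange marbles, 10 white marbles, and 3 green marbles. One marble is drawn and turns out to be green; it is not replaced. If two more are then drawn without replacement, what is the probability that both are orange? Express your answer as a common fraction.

6/35

With the first marble removed, 9 orange remain out of 21.
P = 9/21 × 8/20 = 72/420 = 6/35.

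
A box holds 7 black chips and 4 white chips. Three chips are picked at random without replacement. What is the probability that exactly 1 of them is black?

One ordering (black drawn first) has probability 7/11 × 4/10 × 3/9 = 84/990 = 14/165.
There are C(3,1) = 3 such orderings, each equally likely, so P = 3 × 14/165 = 14/55.

14/55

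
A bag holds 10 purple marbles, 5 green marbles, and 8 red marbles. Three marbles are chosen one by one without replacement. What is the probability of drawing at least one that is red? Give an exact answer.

P(no red) = 15/23 × 14/22 × 13/21 = 2730/10626 = 65/253.
P(at least one) = 1 − 65/253 = 188/253.

188/253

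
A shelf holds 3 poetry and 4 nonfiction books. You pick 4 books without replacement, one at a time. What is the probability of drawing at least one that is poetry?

34/35

P(no poetry) = 4/7 × 3/6 × 2/5 × 1/4 = 24/840 = 1/35.
P(at least one) = 1 − 1/35 = 34/35.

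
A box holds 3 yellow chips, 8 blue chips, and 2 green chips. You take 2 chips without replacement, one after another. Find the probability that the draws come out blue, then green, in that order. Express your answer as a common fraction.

Multiply the probability of each draw given the previous ones:
P = 8/13 × 2/12 = 16/156 = 4/39.

4/39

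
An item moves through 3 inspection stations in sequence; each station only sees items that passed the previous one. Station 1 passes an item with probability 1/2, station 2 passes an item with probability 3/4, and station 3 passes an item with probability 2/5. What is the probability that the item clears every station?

3/20

The events are sequential, so multiply the conditional probabilities:
P = 1/2 × 3/4 × 2/5 = 6/40 = 3/20.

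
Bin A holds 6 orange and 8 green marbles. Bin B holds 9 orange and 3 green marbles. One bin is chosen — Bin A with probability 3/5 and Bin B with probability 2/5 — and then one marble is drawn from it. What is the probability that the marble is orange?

39/70

From Bin A: P(orange) = 6/14.
From Bin B: P(orange) = 9/12.
Total probability = (3/5)(6/14) + (2/5)(9/12) = 39/70.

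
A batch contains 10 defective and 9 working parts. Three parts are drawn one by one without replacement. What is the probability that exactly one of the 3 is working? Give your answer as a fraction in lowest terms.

One ordering (working drawn first) has probability 9/19 × 10/18 × 9/17 = 810/5814 = 45/323.
There are C(3,1) = 3 such orderings, each equally likely, so P = 3 × 45/323 = 135/323.

135/323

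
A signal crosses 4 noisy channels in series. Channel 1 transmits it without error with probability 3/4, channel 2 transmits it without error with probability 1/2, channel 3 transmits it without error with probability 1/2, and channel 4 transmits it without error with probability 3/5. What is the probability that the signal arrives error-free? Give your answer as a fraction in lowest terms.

9/80

The events are sequential, so multiply the conditional probabilities:
P = 3/4 × 1/2 × 1/2 × 3/5 = 9/80.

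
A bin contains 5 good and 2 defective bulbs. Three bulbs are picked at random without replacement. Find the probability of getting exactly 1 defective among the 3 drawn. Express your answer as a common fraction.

One ordering (defective drawn first) has probability 2/7 × 5/6 × 4/5 = 40/210 = 4/21.
There are C(3,1) = 3 such orderings, each equally likely, so P = 3 × 4/21 = 4/7.

4/7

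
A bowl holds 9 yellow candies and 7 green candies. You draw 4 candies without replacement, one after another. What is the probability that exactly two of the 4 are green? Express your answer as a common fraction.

27/65

One ordering (green drawn first) has probability 7/16 × 6/15 × 9/14 × 8/13 = 3024/43680 = 9/130.
There are C(4,2) = 6 such orderings, each equally likely, so P = 6 × 9/130 = 27/65.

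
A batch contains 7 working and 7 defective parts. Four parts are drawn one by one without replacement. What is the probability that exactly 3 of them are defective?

One ordering (defective drawn first) has probability 7/14 × 6/13 × 5/12 × 7/11 = 1470/24024 = 35/572.
There are C(4,3) = 4 such orderings, each equally likely, so P = 4 × 35/572 = 35/143.

35/143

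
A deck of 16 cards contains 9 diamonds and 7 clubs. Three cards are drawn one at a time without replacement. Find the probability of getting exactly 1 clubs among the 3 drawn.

One ordering (a club drawn first) has probability 7/16 × 9/15 × 8/14 = 504/3360 = 3/20.
There are C(3,1) = 3 such orderings, each equally likely, so P = 3 × 3/20 = 9/20.

9/20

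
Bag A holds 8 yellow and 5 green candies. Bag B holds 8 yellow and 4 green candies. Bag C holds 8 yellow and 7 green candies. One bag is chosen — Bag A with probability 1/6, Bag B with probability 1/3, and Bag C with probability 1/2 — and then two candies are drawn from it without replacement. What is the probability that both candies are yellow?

2153/6435

From Bag A: P(both yellow) = (8/13)(7/12) = 14/39.
From Bag B: P(both yellow) = (8/12)(7/11) = 14/33.
From Bag C: P(both yellow) = (8/15)(7/14) = 4/15.
Total probability = (1/6)(14/39) + (1/3)(14/33) + (1/2)(4/15) = 2153/6435.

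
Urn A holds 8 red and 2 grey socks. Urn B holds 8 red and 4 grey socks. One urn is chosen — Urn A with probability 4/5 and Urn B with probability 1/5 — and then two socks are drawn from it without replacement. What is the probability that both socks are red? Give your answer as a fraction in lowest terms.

1442/2475

From Urn A: P(both red) = (8/10)(7/9) = 28/45.
From Urn B: P(both red) = (8/12)(7/11) = 14/33.
Total probability = (4/5)(28/45) + (1/5)(14/33) = 1442/2475.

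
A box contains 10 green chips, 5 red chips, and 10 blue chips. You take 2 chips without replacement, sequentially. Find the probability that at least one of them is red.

11/30

P(no red) = 20/25 × 19/24 = 380/600 = 19/30.
P(at least one) = 1 − 19/30 = 11/30.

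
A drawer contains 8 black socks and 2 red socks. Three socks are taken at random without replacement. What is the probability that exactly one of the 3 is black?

1/15

One ordering (black drawn first) has probability 8/10 × 2/9 × 1/8 = 16/720 = 1/45.
There are C(3,1) = 3 such orderings, each equally likely, so P = 3 × 1/45 = 1/15.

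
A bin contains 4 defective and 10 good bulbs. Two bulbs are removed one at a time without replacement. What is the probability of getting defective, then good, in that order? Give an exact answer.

Chain rule:
P = 4/14 × 10/13 = 40/182 = 20/91.

20/91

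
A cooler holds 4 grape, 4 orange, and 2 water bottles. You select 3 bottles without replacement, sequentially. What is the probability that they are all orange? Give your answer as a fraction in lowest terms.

1/30

P(every draw is orange) = 4/10 × 3/9 × 2/8 = 24/720 = 1/30.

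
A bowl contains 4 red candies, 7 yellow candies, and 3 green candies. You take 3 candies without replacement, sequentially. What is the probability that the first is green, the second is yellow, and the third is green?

1/52

Chain rule:
P = 3/14 × 7/13 × 2/12 = 42/2184 = 1/52.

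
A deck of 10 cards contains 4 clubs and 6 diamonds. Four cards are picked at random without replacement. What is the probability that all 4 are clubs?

P(all clubs) = 4/10 × 3/9 × 2/8 × 1/7 = 24/5040 = 1/210.

1/210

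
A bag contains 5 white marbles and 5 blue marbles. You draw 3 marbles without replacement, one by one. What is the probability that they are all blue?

P(all blue) = 5/10 × 4/9 × 3/8 = 60/720 = 1/12.

1/12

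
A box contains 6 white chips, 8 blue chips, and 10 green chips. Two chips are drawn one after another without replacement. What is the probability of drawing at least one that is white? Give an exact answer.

P(no white) = 18/24 × 17/23 = 306/552 = 51/92.
P(at least one) = 1 − 51/92 = 41/92.

41/92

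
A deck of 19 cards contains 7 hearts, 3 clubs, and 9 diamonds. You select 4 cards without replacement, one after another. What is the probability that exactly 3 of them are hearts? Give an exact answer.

One ordering (hearts drawn first) has probability 7/19 × 6/18 × 5/17 × 12/16 = 2520/93024 = 35/1292.
There are C(4,3) = 4 such orderings, each equally likely, so P = 4 × 35/1292 = 35/323.

35/323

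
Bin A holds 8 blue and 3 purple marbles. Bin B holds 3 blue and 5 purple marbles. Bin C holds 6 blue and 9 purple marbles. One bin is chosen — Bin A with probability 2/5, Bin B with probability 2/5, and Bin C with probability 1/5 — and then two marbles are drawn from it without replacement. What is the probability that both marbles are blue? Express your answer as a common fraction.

1059/3850

From Bin A: P(both blue) = (8/11)(7/10) = 28/55.
From Bin B: P(both blue) = (3/8)(2/7) = 3/28.
From Bin C: P(both blue) = (6/15)(5/14) = 1/7.
Total probability = (2/5)(28/55) + (2/5)(3/28) + (1/5)(1/7) = 1059/3850.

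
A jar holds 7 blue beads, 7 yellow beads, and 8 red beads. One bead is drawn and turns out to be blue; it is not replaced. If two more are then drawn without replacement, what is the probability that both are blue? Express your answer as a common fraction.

1/14

After the first draw, 6 of the remaining 21 beads are blue.
P = 6/21 × 5/20 = 30/420 = 1/14.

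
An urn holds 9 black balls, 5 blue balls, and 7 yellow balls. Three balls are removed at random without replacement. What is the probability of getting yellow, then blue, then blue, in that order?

Chain rule:
P = 7/21 × 5/20 × 4/19 = 140/7980 = 1/57.

1/57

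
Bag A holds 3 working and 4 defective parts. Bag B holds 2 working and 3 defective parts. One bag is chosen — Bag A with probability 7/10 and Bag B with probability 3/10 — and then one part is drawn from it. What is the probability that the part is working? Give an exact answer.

From Bag A: P(working) = 3/7.
From Bag B: P(working) = 2/5.
Total probability = (7/10)(3/7) + (3/10)(2/5) = 21/50.

21/50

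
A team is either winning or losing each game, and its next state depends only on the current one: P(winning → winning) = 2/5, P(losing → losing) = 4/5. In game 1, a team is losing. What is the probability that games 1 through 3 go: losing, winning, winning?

Game 1 is given. For each transition, use the conditional probability from the current state:
P(winning | losing) = 1/5; P(winning | winning) = 2/5.
P = 1/5 × 2/5 = 2/25.

2/25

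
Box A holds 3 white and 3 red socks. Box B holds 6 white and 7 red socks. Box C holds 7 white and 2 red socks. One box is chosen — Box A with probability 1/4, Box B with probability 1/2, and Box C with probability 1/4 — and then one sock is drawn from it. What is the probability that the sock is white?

From Box A: P(white) = 3/6.
From Box B: P(white) = 6/13.
From Box C: P(white) = 7/9.
Total probability = (1/4)(3/6) + (1/2)(6/13) + (1/4)(7/9) = 515/936.

515/936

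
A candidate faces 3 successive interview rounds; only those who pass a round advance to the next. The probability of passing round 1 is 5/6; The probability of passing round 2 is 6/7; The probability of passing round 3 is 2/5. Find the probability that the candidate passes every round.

Each stage is reached only if all earlier stages succeed, so
P = 5/6 × 6/7 × 2/5 = 60/210 = 2/7.

2/7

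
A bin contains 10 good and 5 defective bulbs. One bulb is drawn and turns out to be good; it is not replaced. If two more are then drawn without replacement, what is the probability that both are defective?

10/91

With the first bulb removed, 5 defective remain out of 14.
P = 5/14 × 4/13 = 20/182 = 10/91.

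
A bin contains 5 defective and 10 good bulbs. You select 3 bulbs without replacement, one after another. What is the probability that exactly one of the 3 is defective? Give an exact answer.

45/91

One ordering (defective drawn first) has probability 5/15 × 10/14 × 9/13 = 450/2730 = 15/91.
There are C(3,1) = 3 such orderings, each equally likely, so P = 3 × 15/91 = 45/91.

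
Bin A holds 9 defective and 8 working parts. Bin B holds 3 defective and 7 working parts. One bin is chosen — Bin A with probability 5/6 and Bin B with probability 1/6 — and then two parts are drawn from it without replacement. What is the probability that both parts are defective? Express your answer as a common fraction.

From Bin A: P(both defective) = (9/17)(8/16) = 9/34.
From Bin B: P(both defective) = (3/10)(2/9) = 1/15.
Total probability = (5/6)(9/34) + (1/6)(1/15) = 709/3060.

709/3060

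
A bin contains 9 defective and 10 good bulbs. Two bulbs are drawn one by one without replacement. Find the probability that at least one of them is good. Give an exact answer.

15/19

P(no good) = 9/19 × 8/18 = 72/342 = 4/19.
P(at least one) = 1 − 4/19 = 15/19.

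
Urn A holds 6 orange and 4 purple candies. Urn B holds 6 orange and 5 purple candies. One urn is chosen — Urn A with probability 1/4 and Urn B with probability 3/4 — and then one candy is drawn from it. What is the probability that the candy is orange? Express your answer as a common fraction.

123/220

From Urn A: P(orange) = 6/10.
From Urn B: P(orange) = 6/11.
Total probability = (1/4)(6/10) + (3/4)(6/11) = 123/220.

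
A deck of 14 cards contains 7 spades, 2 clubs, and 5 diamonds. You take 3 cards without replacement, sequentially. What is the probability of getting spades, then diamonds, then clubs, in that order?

5/156

Multiply the probability of each draw given the previous ones:
P = 7/14 × 5/13 × 2/12 = 70/2184 = 5/156.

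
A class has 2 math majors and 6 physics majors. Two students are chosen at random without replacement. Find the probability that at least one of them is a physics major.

27/28

P(no physics majors) = 2/8 × 1/7 = 2/56 = 1/28.
P(at least one) = 1 − 1/28 = 27/28.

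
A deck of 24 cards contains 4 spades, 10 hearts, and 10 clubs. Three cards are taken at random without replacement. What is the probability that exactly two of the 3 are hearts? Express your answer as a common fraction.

One ordering (hearts drawn first) has probability 10/24 × 9/23 × 14/22 = 1260/12144 = 105/1012.
There are C(3,2) = 3 such orderings, each equally likely, so P = 3 × 105/1012 = 315/1012.

315/1012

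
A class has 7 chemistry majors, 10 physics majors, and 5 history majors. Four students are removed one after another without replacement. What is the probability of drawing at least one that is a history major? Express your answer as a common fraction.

141/209

P(no history majors) = 17/22 × 16/21 × 15/20 × 14/19 = 57120/175560 = 68/209.
P(at least one) = 1 − 68/209 = 141/209.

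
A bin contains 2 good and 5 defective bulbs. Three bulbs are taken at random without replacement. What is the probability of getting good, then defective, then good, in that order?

Each draw changes the counts, so multiply the conditional probabilities along the sequence:
P = 2/7 × 5/6 × 1/5 = 10/210 = 1/21.

1/21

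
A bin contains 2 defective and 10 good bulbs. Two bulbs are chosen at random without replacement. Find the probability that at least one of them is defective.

7/22

P(no defective) = 10/12 × 9/11 = 90/132 = 15/22.
P(at least one) = 1 − 15/22 = 7/22.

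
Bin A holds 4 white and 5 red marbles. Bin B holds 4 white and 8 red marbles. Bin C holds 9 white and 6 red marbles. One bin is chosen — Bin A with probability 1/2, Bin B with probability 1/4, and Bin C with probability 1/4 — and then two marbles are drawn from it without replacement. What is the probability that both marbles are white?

From Bin A: P(both white) = (4/9)(3/8) = 1/6.
From Bin B: P(both white) = (4/12)(3/11) = 1/11.
From Bin C: P(both white) = (9/15)(8/14) = 12/35.
Total probability = (1/2)(1/6) + (1/4)(1/11) + (1/4)(12/35) = 443/2310.

443/2310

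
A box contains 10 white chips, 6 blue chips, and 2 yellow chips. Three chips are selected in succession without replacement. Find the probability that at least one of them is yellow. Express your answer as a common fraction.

P(no yellow) = 16/18 × 15/17 × 14/16 = 3360/4896 = 35/51.
P(at least one) = 1 − 35/51 = 16/51.

16/51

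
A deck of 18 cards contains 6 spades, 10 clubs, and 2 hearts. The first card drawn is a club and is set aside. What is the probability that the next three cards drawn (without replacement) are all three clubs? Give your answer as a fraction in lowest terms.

21/170

After the first draw, 9 of the remaining 17 cards are clubs.
P = 9/17 × 8/16 × 7/15 = 504/4080 = 21/170.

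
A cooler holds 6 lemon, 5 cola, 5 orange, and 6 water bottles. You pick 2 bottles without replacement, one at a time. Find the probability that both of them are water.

5/77

P(all water) = 6/22 × 5/21 = 30/462 = 5/77.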